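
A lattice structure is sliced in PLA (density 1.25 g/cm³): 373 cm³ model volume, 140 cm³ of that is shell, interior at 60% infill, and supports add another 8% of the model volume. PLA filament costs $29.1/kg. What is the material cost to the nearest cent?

$11.26

Interior volume = 373 − 140 = 233 cm³.
Infill volume = 0.60 × 233, so 139.8 cm³.
Support = 0.08 × 373 = 29.84 cm³.
Deposited volume = 140 + 139.8 + 29.84, so 309.64 cm³.
Mass = 309.64 × 1.25 = 387.05 g.
Cost = 387.05 g / 1000 × $29.1/kg = $11.26.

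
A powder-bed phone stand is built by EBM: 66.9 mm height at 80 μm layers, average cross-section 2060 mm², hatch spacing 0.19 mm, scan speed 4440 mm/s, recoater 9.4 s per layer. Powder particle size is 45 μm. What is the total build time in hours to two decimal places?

2.75 hours

Number of layers: 66.9 / 0.08 → 837 (rounded up).
Scan path per layer = 2060 / 0.19 = 10842.1 mm.
Scan time per layer = 10842.1 / 4440, so 2.4419 s.
Per-layer time: 2.4419 + 9.4 → 11.8419 s.
Total: 837 × 11.8419 s = 9911.6703 s → 2.75 hours.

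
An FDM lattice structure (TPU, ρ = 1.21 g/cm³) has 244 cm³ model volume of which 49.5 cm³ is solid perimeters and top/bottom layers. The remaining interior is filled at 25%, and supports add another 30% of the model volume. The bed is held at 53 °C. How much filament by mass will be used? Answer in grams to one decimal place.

207.3 g

Volume inside the shell = 244 − 49.5 = 194.5 cm³.
Infill volume = 0.25 × 194.5 = 48.625 cm³.
Support: 0.30 × 244 → 73.2 cm³.
Total extruded: 49.5 + 48.625 + 73.2 → 171.325 cm³.
Mass = 171.325 × 1.21 = 207.30325 g.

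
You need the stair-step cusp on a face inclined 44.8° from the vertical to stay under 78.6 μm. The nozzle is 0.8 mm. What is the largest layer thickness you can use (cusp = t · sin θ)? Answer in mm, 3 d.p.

0.112 mm

t = h_c / sin θ = 0.0786 / 0.7046 = 0.112 mm.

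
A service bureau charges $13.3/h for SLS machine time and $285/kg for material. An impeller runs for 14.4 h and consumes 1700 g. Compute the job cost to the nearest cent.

Time charge = 13.3 × 14.4, so $191.52.
Material charge = 285 × 1700/1000 = $484.50.
Job cost: 191.52 + 484.50 = $676.02.

$676.02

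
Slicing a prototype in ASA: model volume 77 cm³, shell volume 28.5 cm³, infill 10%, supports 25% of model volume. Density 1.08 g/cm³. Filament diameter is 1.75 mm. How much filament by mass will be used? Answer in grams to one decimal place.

56.8 g

Infill region: 77 − 28.5 → 48.5 cm³.
Deposited infill = 0.10 × 48.5, so 4.85 cm³.
Support: 0.25 × 77 → 19.25 cm³.
Deposited volume: 28.5 + 4.85 + 19.25 → 52.6 cm³.
Mass = 52.6 × 1.08 = 56.808 g.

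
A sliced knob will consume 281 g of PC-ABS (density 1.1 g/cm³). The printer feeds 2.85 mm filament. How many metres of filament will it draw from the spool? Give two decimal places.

40.04 m

Volume = 281 g / 1.1 g·cm⁻³ = 255.4545 cm³ = 255454.5 mm³.
A = π r² = π × 1.425² = 6.3794 mm².
Length = 255454.5 / 6.3794 = 40043.66 mm = 40.04 m.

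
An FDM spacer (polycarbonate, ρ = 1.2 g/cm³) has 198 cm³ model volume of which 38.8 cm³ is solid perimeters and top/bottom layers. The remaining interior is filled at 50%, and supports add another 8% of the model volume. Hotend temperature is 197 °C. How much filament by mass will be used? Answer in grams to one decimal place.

161.1 g

Infill region = 198 − 38.8, so 159.2 cm³.
Infill deposited: 0.50 × 159.2 → 79.6 cm³.
Support = 0.08 × 198, so 15.84 cm³.
Total extruded = 38.8 + 79.6 + 15.84, so 134.24 cm³.
Mass = 134.24 × 1.2, so 161.088 g.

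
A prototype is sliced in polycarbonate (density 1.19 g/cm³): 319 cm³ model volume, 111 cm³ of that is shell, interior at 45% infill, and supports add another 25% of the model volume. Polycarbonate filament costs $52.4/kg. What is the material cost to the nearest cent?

$17.73

Infill region = 319 − 111 = 208 cm³.
Deposited infill = 0.45 × 208 = 93.6 cm³.
Support = 0.25 × 319, so 79.75 cm³.
Total printed volume = 111 + 93.6 + 79.75, so 284.35 cm³.
Mass = 284.35 × 1.19, so 338.3765 g.
At $52.4/kg: 338.3765/1000 × 52.4 = $17.73.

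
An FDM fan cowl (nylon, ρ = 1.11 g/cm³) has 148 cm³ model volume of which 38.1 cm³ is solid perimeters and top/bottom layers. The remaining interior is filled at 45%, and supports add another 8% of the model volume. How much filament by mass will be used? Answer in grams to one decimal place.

Interior volume = 148 − 38.1, so 109.9 cm³.
Deposited infill: 0.45 × 109.9 → 49.455 cm³.
Support: 0.08 × 148 → 11.84 cm³.
Deposited volume = 38.1 + 49.455 + 11.84 = 99.395 cm³.
Mass = 99.395 × 1.11, so 110.32845 g.

110.3 g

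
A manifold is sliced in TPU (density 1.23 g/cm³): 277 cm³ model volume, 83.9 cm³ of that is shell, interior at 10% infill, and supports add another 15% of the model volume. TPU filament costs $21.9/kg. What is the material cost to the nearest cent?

$3.90

Infill region = 277 − 83.9 = 193.1 cm³.
Infill volume = 0.10 × 193.1 = 19.31 cm³.
Support: 0.15 × 277 → 41.55 cm³.
Total extruded: 83.9 + 19.31 + 41.55 → 144.76 cm³.
Mass = 144.76 × 1.23, so 178.0548 g.
Cost = 178.0548 g / 1000 × $21.9/kg = $3.90.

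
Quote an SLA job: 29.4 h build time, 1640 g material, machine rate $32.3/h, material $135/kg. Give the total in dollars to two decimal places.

$1171.02

Machine-time cost: 32.3 × 29.4 → $949.62.
Material cost: 135 × 1640/1000 → $221.40.
Job cost: 949.62 + 221.40 = $1171.02.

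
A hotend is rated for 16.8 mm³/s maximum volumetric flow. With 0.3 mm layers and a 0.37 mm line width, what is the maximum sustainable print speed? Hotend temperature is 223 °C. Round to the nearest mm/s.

Extrusion cross-section = 0.3 × 0.37, so 0.111 mm².
Max speed = 16.8 / 0.111 = 151.35 ≈ 151 mm/s.

151 mm/s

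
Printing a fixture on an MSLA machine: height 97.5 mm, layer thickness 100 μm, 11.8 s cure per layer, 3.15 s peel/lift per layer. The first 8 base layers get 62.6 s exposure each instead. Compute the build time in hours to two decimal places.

4.16 hours

Number of layers: 97.5 / 0.1 → 975 (rounded up).
Base layers: 8 × (62.6 + 3.15) → 526 s.
Regular layers = 967 × (11.8 + 3.15) = 14456.65 s.
Sum: 526 + 14456.65 = 14982.65 s → 4.16 hours.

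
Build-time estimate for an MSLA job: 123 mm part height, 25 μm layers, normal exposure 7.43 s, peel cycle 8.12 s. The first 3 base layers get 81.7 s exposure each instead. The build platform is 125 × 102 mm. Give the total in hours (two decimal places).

21.31 hours

Number of layers: 123 / 0.025 → 4920 (rounded up).
Base layers: 3 × (81.7 + 8.12) → 269.46 s.
Remaining layers = 4917 × (7.43 + 8.12) = 76459.35 s.
Sum: 269.46 + 76459.35 = 76728.81 s → 21.31 hours.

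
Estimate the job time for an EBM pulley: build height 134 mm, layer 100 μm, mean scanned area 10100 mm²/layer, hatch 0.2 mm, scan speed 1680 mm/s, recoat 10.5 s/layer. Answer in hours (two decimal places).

15.10 hours

Layers = ⌈134/0.1⌉ = 1340.
Hatch length per layer = 10100 / 0.2 = 50500 mm.
Per-layer scan time = 50500 / 1680, so 30.0595 s.
Per-layer time: 30.0595 + 10.5 → 40.5595 s.
Build time = 1340 × 40.5595 = 54349.73 s = 15.10 hours.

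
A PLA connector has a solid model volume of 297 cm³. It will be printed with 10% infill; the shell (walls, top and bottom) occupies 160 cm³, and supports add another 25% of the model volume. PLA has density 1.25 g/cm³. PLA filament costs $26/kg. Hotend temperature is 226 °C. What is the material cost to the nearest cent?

Interior volume: 297 − 160 → 137 cm³.
Deposited infill: 0.10 × 137 → 13.7 cm³.
Support = 0.25 × 297, so 74.25 cm³.
Total extruded = 160 + 13.7 + 74.25, so 247.95 cm³.
Mass = 247.95 × 1.25 = 309.9375 g.
Cost = 309.9375 g / 1000 × $26/kg = $8.06.

$8.06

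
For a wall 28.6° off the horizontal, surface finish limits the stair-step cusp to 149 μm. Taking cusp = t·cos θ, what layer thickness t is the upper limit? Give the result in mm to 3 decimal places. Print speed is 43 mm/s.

cos(28.6°) = 0.8780; t_max = 0.149/0.8780 = 0.170 mm.

0.170 mm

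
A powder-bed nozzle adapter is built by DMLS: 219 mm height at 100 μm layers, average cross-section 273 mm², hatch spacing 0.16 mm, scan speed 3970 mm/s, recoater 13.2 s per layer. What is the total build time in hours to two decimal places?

Layers = ⌈219/0.1⌉ = 2190.
Scan path per layer = 273 / 0.16 = 1706.3 mm.
Scan time per layer = 1706.3 / 3970 = 0.4298 s.
Layer cycle = 0.4298 + 13.2 = 13.6298 s.
Total: 2190 × 13.6298 s = 29849.262 s → 8.29 hours.

8.29 hours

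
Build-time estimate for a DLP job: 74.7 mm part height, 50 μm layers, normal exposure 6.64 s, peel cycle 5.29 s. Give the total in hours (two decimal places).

4.95 hours

Layers = ⌈74.7/0.05⌉ = 1494.
Each layer takes: 6.64 + 5.29 → 11.93 s.
Total = 1494 × 11.93 = 17823.42 s = 4.95 hours.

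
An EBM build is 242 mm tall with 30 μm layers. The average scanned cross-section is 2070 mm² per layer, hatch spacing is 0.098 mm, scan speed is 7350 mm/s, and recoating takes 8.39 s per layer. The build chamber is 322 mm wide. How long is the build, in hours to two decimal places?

25.24 hours

Number of layers: 242 / 0.03 → 8067 (rounded up).
Scan path per layer = 2070 / 0.098 = 21122.4 mm.
Beam time per layer = 21122.4 / 7350 = 2.8738 s.
Layer cycle = 2.8738 + 8.39, so 11.2638 s.
8067 layers × 11.2638 s/layer = 90865.0746 s, i.e. 25.24 hours.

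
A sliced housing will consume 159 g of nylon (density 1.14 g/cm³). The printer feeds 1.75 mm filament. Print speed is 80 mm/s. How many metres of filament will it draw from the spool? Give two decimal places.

Extruded volume: 159/1.14 = 139.4737 cm³ (139473.7 mm³).
Cross-section of 1.75 mm filament: π·(1.75/2)² = 2.4053 mm².
L = V/A = 139473.7/2.4053 = 57985.99 mm → 57.99 m.

57.99 m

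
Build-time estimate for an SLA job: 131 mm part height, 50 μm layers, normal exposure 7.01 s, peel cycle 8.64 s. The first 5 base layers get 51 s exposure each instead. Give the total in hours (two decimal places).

11.45 hours

Layers = ⌈131/0.05⌉ = 2620.
Base layers: 5 × (51 + 8.64) → 298.2 s.
Normal layers = 2615 × (7.01 + 8.64) = 40924.75 s.
Total = 298.2 + 40924.75 = 41222.95 s = 11.45 hours.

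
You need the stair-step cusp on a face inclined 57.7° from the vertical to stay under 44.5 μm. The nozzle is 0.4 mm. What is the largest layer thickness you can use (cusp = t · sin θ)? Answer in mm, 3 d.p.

t = h_c / sin θ = 0.0445 / 0.8453 = 0.053 mm.

0.053 mm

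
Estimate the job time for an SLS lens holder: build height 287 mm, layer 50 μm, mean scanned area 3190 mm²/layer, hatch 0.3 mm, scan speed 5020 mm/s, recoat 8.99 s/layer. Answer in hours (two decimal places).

17.71 hours

Number of layers: 287 / 0.05 → 5740 (rounded up).
Scan path per layer = 3190 / 0.3 = 10633.3 mm.
Scan time per layer = 10633.3 / 5020 = 2.1182 s.
Layer cycle = 2.1182 + 8.99 = 11.1082 s.
Total: 5740 × 11.1082 s = 63761.068 s → 17.71 hours.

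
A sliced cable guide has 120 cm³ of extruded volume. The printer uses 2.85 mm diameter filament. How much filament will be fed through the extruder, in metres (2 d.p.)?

18.81 m

Cross-section of 2.85 mm filament: π·(2.85/2)² = 6.3794 mm².
Length = 120 cm³ / 6.3794 mm² = 120000 / 6.3794 = 18810.55 mm = 18.81 m.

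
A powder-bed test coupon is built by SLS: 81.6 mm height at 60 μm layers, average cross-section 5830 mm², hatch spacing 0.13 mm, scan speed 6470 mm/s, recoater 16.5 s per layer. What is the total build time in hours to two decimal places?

8.85 hours

Layers = ⌈81.6/0.06⌉ = 1360.
Per-layer scan distance = 5830 / 0.13, so 44846.2 mm.
Scan time per layer = 44846.2 / 6470 = 6.9314 s.
Layer cycle = 6.9314 + 16.5 = 23.4314 s.
1360 layers × 23.4314 s/layer = 31866.704 s, i.e. 8.85 hours.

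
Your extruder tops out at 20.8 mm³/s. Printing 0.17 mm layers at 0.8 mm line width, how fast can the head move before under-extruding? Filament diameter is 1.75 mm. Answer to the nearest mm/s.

153 mm/s

Extrusion cross-section = 0.17 × 0.8, so 0.136 mm².
v_max = Q/A = 20.8/0.136 = 152.94 mm/s → 153 mm/s.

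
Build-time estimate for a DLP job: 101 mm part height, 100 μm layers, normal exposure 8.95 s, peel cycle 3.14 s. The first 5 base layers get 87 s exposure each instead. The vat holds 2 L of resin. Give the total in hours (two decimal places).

3.50 hours

Number of layers: 101 / 0.1 → 1010 (rounded up).
Burn-in layers = 5 × (87 + 3.14) = 450.7 s.
Normal layers = 1005 × (8.95 + 3.14) = 12150.45 s.
Sum: 450.7 + 12150.45 = 12601.15 s → 3.50 hours.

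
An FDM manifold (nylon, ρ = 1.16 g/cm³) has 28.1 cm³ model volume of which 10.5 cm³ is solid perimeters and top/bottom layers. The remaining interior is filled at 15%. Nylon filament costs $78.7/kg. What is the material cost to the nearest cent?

Infill region = 28.1 − 10.5, so 17.6 cm³.
Infill deposited = 0.15 × 17.6, so 2.64 cm³.
Total printed volume = 10.5 + 2.64 = 13.14 cm³.
Mass = 13.14 × 1.16, so 15.2424 g.
At $78.7/kg: 15.2424/1000 × 78.7 = $1.20.

$1.20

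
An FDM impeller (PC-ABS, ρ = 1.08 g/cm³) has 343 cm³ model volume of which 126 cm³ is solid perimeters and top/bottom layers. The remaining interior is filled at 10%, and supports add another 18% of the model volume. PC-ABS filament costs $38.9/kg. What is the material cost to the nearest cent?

Interior volume = 343 − 126, so 217 cm³.
Deposited infill = 0.10 × 217, so 21.7 cm³.
Support: 0.18 × 343 → 61.74 cm³.
Deposited volume = 126 + 21.7 + 61.74 = 209.44 cm³.
Mass = 209.44 × 1.08 = 226.1952 g.
At $38.9/kg: 226.1952/1000 × 38.9 = $8.80.

$8.80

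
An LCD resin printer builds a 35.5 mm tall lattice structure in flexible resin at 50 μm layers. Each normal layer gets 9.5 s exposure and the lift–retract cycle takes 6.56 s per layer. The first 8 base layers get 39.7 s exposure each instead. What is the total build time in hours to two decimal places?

3.23 hours

Layer count = ceil(35.5 / 0.05) = 710.
Base layers = 8 × (39.7 + 6.56) = 370.08 s.
Normal layers = 702 × (9.5 + 6.56) = 11274.12 s.
Total = 370.08 + 11274.12 = 11644.2 s = 3.23 hours.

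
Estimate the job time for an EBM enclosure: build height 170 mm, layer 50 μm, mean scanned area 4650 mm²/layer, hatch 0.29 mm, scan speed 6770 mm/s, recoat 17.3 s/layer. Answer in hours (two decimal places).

Layers = ⌈170/0.05⌉ = 3400.
Hatch length per layer = 4650 / 0.29 = 16034.5 mm.
Beam time per layer = 16034.5 / 6770, so 2.3685 s.
Per-layer time = 2.3685 + 17.3, so 19.6685 s.
Total: 3400 × 19.6685 s = 66872.9 s → 18.58 hours.

18.58 hours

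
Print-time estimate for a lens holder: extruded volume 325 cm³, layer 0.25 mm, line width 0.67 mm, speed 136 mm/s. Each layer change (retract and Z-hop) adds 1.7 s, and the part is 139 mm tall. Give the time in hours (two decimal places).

Line area = 0.25 × 0.67 = 0.1675 mm².
Total extruded path = 325000/0.1675 = 1940298.5 mm.
Print-move time = 1940298.5 / 136, so 14266.9 s.
Number of layers: 139 / 0.25 → 556 (rounded up).
Non-print overhead = 556 × 1.7, so 945.2 s.
Altogether 14266.9 + 945.2 = 15212.1 s, i.e. 4.23 hours.

4.23 hours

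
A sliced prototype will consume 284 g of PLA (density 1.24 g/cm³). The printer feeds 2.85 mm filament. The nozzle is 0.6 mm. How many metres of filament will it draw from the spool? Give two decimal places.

35.90 m

Extruded volume: 284/1.24 = 229.0323 cm³ (229032.3 mm³).
A = π r² = π × 1.425² = 6.3794 mm².
Length = 229032.3 / 6.3794 = 35901.86 mm = 35.90 m.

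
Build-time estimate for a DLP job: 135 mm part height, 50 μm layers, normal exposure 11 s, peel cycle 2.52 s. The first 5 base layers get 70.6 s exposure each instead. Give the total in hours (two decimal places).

Layers = ⌈135/0.05⌉ = 2700.
Burn-in layers: 5 × (70.6 + 2.52) → 365.6 s.
Normal layers = 2695 × (11 + 2.52), so 36436.4 s.
Total = 365.6 + 36436.4 = 36802 s = 10.22 hours.

10.22 hours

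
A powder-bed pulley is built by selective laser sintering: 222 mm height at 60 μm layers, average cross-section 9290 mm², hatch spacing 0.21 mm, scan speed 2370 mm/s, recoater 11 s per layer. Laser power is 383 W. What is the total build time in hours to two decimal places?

30.49 hours

Number of layers: 222 / 0.06 → 3700 (rounded up).
Per-layer scan distance = 9290 / 0.21 = 44238.1 mm.
Scan time per layer = 44238.1 / 2370, so 18.6659 s.
Layer cycle: 18.6659 + 11 → 29.6659 s.
3700 layers × 29.6659 s/layer = 109763.83 s, i.e. 30.49 hours.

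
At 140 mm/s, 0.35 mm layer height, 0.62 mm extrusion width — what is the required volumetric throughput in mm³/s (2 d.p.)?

Bead cross-section = 0.35 × 0.62 = 0.217 mm².
Q = v·A = 140 × 0.217 = 30.38 mm³/s.

30.38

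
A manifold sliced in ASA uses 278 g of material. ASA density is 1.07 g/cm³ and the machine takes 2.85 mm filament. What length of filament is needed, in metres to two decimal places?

Volume = 278 g / 1.07 g·cm⁻³ = 259.8131 cm³ = 259813.1 mm³.
Cross-section of 2.85 mm filament: π·(2.85/2)² = 6.3794 mm².
Length = 259813.1 / 6.3794 = 40726.89 mm = 40.73 m.

40.73 m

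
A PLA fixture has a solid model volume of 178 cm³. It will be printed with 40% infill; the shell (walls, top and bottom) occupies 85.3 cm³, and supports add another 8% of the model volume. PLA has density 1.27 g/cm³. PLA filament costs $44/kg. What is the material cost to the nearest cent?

$7.63

Interior volume: 178 − 85.3 → 92.7 cm³.
Infill deposited = 0.40 × 92.7 = 37.08 cm³.
Support: 0.08 × 178 → 14.24 cm³.
Total extruded = 85.3 + 37.08 + 14.24, so 136.62 cm³.
Mass = 136.62 × 1.27, so 173.5074 g.
Cost = 173.5074 g / 1000 × $44/kg = $7.63.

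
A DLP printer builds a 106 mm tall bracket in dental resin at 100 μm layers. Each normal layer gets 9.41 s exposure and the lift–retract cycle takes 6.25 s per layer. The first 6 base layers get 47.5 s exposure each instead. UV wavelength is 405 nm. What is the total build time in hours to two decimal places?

4.67 hours

Layer count = ceil(106 / 0.1) = 1060.
Bottom layers = 6 × (47.5 + 6.25) = 322.5 s.
Regular layers = 1054 × (9.41 + 6.25), so 16505.64 s.
Sum: 322.5 + 16505.64 = 16828.14 s → 4.67 hours.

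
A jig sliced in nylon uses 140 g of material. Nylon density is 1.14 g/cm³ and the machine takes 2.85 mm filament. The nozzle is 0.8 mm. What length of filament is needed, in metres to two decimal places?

19.25 m

Volume = 140 g / 1.14 g·cm⁻³ = 122.807 cm³ = 122807 mm³.
Filament cross-section = π × (2.85/2)² = 6.3794 mm².
Length = 122807 / 6.3794 = 19250.56 mm = 19.25 m.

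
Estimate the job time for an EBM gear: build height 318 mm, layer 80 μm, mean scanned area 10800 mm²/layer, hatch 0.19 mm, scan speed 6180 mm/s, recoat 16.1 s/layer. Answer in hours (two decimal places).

Layers = ⌈318/0.08⌉ = 3975.
Hatch length per layer = 10800 / 0.19 = 56842.1 mm.
Beam time per layer = 56842.1 / 6180 = 9.1978 s.
Layer cycle = 9.1978 + 16.1, so 25.2978 s.
Build time = 3975 × 25.2978 = 100558.755 s = 27.93 hours.

27.93 hours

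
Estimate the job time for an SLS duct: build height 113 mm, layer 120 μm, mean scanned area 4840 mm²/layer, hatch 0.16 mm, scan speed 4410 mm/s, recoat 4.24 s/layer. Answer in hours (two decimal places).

2.90 hours

Layer count = ceil(113 / 0.12) = 942.
Hatch length per layer: 4840 / 0.16 → 30250 mm.
Per-layer scan time = 30250 / 4410 = 6.8594 s.
Per-layer time = 6.8594 + 4.24, so 11.0994 s.
Build time = 942 × 11.0994 = 10455.6348 s = 2.90 hours.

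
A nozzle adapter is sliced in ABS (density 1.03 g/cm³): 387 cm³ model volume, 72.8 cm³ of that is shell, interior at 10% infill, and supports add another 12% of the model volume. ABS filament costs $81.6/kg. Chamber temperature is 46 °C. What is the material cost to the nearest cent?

Infill region: 387 − 72.8 → 314.2 cm³.
Infill deposited = 0.10 × 314.2, so 31.42 cm³.
Support: 0.12 × 387 → 46.44 cm³.
Total printed volume = 72.8 + 31.42 + 46.44, so 150.66 cm³.
Mass = 150.66 × 1.03, so 155.1798 g.
Cost = 155.1798 g / 1000 × $81.6/kg = $12.66.

$12.66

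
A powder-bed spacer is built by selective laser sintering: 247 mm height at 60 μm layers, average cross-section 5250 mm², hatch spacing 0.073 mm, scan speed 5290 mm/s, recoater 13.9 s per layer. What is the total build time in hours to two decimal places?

31.44 hours

Layer count = ceil(247 / 0.06) = 4117.
Hatch length per layer = 5250 / 0.073 = 71917.8 mm.
Laser time per layer = 71917.8 / 5290, so 13.595 s.
Per-layer time = 13.595 + 13.9, so 27.495 s.
Total: 4117 × 27.495 s = 113196.915 s → 31.44 hours.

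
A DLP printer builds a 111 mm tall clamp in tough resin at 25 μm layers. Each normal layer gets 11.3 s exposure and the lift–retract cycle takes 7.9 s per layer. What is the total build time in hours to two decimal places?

23.68 hours

Layer count = ceil(111 / 0.025) = 4440.
Cycle time = 11.3 + 7.9, so 19.2 s.
Build time: 4440 × 19.2 s = 85248 s, i.e. 23.68 hours.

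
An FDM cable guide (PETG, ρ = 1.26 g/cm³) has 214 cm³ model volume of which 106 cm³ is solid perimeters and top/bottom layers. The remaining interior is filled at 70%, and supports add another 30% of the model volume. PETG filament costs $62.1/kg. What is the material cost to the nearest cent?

Interior volume = 214 − 106 = 108 cm³.
Infill volume: 0.70 × 108 → 75.6 cm³.
Support = 0.30 × 214, so 64.2 cm³.
Deposited volume = 106 + 75.6 + 64.2, so 245.8 cm³.
Mass = 245.8 × 1.26 = 309.708 g.
Cost = 309.708 g / 1000 × $62.1/kg = $19.23.

$19.23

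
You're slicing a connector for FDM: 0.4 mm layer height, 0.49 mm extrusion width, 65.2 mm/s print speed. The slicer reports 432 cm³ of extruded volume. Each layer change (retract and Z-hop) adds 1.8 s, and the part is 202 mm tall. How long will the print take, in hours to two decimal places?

Line area = 0.4 × 0.49 = 0.196 mm².
Toolpath length = 432 cm³ / 0.196 mm² = 432000 / 0.196 = 2204081.6 mm.
Extrusion time = 2204081.6 / 65.2, so 33804.9 s.
Layers = ⌈202/0.4⌉ = 505.
Non-print overhead = 505 × 1.8 = 909 s.
Total = 33804.9 + 909 = 34713.9 s = 9.64 hours.

9.64 hours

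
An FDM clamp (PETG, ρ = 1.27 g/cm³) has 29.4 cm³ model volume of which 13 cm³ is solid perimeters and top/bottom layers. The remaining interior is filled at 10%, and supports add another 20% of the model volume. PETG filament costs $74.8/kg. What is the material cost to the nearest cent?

Infill region = 29.4 − 13 = 16.4 cm³.
Deposited infill = 0.10 × 16.4, so 1.64 cm³.
Support: 0.20 × 29.4 → 5.88 cm³.
Deposited volume = 13 + 1.64 + 5.88 = 20.52 cm³.
Mass = 20.52 × 1.27, so 26.0604 g.
Cost = 26.0604 g / 1000 × $74.8/kg = $1.95.

$1.95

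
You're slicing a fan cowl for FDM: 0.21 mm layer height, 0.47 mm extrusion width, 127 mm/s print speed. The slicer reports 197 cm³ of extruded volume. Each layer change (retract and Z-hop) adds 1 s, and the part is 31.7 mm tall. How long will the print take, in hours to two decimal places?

Bead cross-section: 0.21 × 0.47 → 0.0987 mm².
Total extruded path = 197000/0.0987 = 1995947.3 mm.
Extrusion time = 1995947.3 / 127, so 15716.1 s.
Layer count = ceil(31.7 / 0.21) = 151.
Non-print overhead: 151 × 1 → 151 s.
Altogether 15716.1 + 151 = 15867.1 s, i.e. 4.41 hours.

4.41 hours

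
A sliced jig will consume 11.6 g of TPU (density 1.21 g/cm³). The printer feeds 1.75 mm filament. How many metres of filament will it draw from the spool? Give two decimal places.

3.99 m

Extruded volume: 11.6/1.21 = 9.5868 cm³ (9586.8 mm³).
Cross-section of 1.75 mm filament: π·(1.75/2)² = 2.4053 mm².
L = V/A = 9586.8/2.4053 = 3985.7 mm → 3.99 m.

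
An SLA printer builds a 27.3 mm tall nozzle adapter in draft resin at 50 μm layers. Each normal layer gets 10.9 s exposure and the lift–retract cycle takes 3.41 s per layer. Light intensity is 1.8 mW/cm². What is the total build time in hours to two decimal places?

Layer count = ceil(27.3 / 0.05) = 546.
Per-layer time: 10.9 + 3.41 → 14.31 s.
Build time: 546 × 14.31 s = 7813.26 s, i.e. 2.17 hours.

2.17 hours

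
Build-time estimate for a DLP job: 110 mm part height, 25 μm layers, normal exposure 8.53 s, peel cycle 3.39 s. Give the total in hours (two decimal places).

Layers = ⌈110/0.025⌉ = 4400.
Each layer takes = 8.53 + 3.39, so 11.92 s.
Total = 4400 × 11.92 = 52448 s = 14.57 hours.

14.57 hours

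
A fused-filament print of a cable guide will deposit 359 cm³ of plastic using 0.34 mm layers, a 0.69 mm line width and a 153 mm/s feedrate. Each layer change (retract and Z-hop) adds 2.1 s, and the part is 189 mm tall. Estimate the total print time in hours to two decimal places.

3.10 hours

Extrusion cross-section: 0.34 × 0.69 → 0.2346 mm².
Total extruded path = 359000/0.2346 = 1530264.3 mm.
Extrusion time: 1530264.3 / 153 → 10001.7 s.
Layer count = ceil(189 / 0.34) = 556.
Non-print overhead = 556 × 2.1 = 1167.6 s.
Altogether 10001.7 + 1167.6 = 11169.3 s, i.e. 3.10 hours.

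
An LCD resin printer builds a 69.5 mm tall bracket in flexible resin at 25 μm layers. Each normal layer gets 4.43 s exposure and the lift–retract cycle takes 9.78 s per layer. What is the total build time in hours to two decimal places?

Layer count = ceil(69.5 / 0.025) = 2780.
Cycle time = 4.43 + 9.78 = 14.21 s.
Total = 2780 × 14.21 = 39503.8 s = 10.97 hours.

10.97 hours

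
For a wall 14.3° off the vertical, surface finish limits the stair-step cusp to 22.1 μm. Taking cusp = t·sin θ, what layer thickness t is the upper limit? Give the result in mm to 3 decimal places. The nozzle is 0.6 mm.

t = h_c / sin θ = 0.0221 / 0.2470 = 0.089 mm.

0.089 mm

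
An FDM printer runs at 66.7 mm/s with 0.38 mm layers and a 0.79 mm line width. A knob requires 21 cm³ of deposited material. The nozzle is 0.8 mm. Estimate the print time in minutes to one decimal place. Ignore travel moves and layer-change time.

Line area = 0.38 × 0.79 = 0.3002 mm².
Total extruded path = 21000/0.3002 = 69953.4 mm.
Time extruding = 69953.4 / 66.7, so 1048.8 s.
In the requested units: 1048.8 s = 17.5 minutes.

17.5 minutes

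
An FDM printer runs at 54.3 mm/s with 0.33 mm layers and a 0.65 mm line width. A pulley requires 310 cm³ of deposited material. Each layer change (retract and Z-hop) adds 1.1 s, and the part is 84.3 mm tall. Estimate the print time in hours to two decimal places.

Extrusion cross-section: 0.33 × 0.65 → 0.2145 mm².
Path length: 310000 mm³ / 0.2145 mm² → 1445221.4 mm.
Print-move time: 1445221.4 / 54.3 → 26615.5 s.
Layer count = ceil(84.3 / 0.33) = 256.
Layer-change overhead = 256 × 1.1, so 281.6 s.
Altogether 26615.5 + 281.6 = 26897.1 s, i.e. 7.47 hours.

7.47 hours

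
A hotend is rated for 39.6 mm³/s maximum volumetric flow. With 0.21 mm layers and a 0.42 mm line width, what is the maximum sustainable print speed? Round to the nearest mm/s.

A = 0.21 × 0.42 = 0.0882 mm².
v_max = Q/A = 39.6/0.0882 = 448.98 mm/s → 449 mm/s.

449 mm/s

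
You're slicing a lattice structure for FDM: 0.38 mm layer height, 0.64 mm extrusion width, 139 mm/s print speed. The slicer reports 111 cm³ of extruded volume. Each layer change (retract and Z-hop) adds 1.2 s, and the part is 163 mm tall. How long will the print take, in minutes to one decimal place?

Extrusion cross-section = 0.38 × 0.64, so 0.2432 mm².
Path length: 111000 mm³ / 0.2432 mm² → 456414.5 mm.
Print-move time = 456414.5 / 139, so 3283.6 s.
Number of layers: 163 / 0.38 → 429 (rounded up).
Layer-change overhead: 429 × 1.2 → 514.8 s.
Total = 3283.6 + 514.8 = 3798.4 s = 63.3 minutes.

63.3 minutes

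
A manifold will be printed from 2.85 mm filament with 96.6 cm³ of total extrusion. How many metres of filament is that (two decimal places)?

A = π r² = π × 1.425² = 6.3794 mm².
Length = 96.6 cm³ / 6.3794 mm² = 96600 / 6.3794 = 15142.49 mm = 15.14 m.

15.14 m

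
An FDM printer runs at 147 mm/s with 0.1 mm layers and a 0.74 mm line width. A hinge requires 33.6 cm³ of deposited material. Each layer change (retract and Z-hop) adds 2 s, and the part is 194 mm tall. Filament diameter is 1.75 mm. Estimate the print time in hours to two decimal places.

1.94 hours

Line area = 0.1 × 0.74, so 0.074 mm².
Toolpath length = 33.6 cm³ / 0.074 mm² = 33600 / 0.074 = 454054.1 mm.
Print-move time: 454054.1 / 147 → 3088.8 s.
Number of layers: 194 / 0.1 → 1940 (rounded up).
Non-print overhead = 1940 × 2 = 3880 s.
Altogether 3088.8 + 3880 = 6968.8 s, i.e. 1.94 hours.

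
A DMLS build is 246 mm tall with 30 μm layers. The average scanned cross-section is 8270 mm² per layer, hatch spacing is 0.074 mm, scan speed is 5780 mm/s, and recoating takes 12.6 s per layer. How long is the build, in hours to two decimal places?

72.74 hours

Layer count = ceil(246 / 0.03) = 8200.
Scan path per layer = 8270 / 0.074, so 111756.8 mm.
Scan time per layer = 111756.8 / 5780 = 19.3351 s.
Per-layer time = 19.3351 + 12.6, so 31.9351 s.
Total: 8200 × 31.9351 s = 261867.82 s → 72.74 hours.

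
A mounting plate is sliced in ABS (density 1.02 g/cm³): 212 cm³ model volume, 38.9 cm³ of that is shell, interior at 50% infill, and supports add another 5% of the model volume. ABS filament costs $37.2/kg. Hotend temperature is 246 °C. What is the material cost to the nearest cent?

$5.16

Interior volume = 212 − 38.9 = 173.1 cm³.
Infill deposited = 0.50 × 173.1, so 86.55 cm³.
Support = 0.05 × 212 = 10.6 cm³.
Total printed volume = 38.9 + 86.55 + 10.6 = 136.05 cm³.
Mass = 136.05 × 1.02, so 138.771 g.
Cost = 138.771 g / 1000 × $37.2/kg = $5.16.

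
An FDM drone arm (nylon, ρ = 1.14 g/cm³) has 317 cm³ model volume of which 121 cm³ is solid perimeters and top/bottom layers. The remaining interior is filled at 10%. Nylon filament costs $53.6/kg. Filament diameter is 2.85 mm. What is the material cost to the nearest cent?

$8.59

Interior volume: 317 − 121 → 196 cm³.
Infill volume = 0.10 × 196, so 19.6 cm³.
Total extruded = 121 + 19.6, so 140.6 cm³.
Mass = 140.6 × 1.14, so 160.284 g.
Cost = 160.284 g / 1000 × $53.6/kg = $8.59.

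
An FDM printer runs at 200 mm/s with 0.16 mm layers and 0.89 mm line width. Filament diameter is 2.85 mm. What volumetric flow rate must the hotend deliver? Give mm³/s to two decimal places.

Bead cross-section: 0.16 × 0.89 → 0.1424 mm².
Volumetric flow = 200 × 0.1424 = 28.48 mm³/s.

28.48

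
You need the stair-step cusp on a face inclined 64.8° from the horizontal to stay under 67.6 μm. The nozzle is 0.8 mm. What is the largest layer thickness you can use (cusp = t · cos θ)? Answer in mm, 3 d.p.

0.159 mm

Layer height = cusp / cos(64.8°) = 0.0676 / 0.4258 = 0.159 mm.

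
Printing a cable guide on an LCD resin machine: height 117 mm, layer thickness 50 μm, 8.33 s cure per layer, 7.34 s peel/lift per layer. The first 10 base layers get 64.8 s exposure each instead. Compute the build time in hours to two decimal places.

Number of layers: 117 / 0.05 → 2340 (rounded up).
Base layers = 10 × (64.8 + 7.34), so 721.4 s.
Regular layers: 2330 × (8.33 + 7.34) → 36511.1 s.
Total = 721.4 + 36511.1 = 37232.5 s = 10.34 hours.

10.34 hours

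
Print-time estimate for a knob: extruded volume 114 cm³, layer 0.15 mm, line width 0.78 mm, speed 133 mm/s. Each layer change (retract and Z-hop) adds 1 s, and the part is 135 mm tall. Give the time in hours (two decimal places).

Extrusion cross-section: 0.15 × 0.78 → 0.117 mm².
Toolpath length = 114 cm³ / 0.117 mm² = 114000 / 0.117 = 974359 mm.
Time extruding = 974359 / 133 = 7326 s.
Number of layers: 135 / 0.15 → 900 (rounded up).
Layer-change overhead = 900 × 1, so 900 s.
Total = 7326 + 900 = 8226 s = 2.29 hours.

2.29 hours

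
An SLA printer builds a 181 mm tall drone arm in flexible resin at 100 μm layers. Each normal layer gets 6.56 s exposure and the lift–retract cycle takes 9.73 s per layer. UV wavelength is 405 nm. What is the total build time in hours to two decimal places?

Layers = ⌈181/0.1⌉ = 1810.
Per-layer time = 6.56 + 9.73 = 16.29 s.
Total = 1810 × 16.29 = 29484.9 s = 8.19 hours.

8.19 hours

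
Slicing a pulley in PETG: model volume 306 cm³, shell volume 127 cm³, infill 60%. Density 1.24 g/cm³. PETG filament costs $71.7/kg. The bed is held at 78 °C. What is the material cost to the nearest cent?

Interior volume = 306 − 127, so 179 cm³.
Infill volume = 0.60 × 179 = 107.4 cm³.
Total extruded: 127 + 107.4 → 234.4 cm³.
Mass = 234.4 × 1.24, so 290.656 g.
Cost = 290.656 g / 1000 × $71.7/kg = $20.84.

$20.84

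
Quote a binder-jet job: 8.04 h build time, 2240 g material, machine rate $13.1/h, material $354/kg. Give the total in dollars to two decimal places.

$898.28

Machine-time cost = 13.1 × 8.04 = $105.324.
Material cost: 354 × 2240/1000 → $792.96.
Total = 105.324 + 792.96 = 898.284 ≈ $898.28.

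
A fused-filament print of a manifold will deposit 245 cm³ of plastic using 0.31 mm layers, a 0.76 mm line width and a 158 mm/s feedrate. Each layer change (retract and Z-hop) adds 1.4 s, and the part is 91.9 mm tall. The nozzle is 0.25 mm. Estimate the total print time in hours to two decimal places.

Bead cross-section = 0.31 × 0.76 = 0.2356 mm².
Toolpath length = 245 cm³ / 0.2356 mm² = 245000 / 0.2356 = 1039898.1 mm.
Time extruding = 1039898.1 / 158 = 6581.6 s.
Layer count = ceil(91.9 / 0.31) = 297.
Layer-change overhead: 297 × 1.4 → 415.8 s.
Altogether 6581.6 + 415.8 = 6997.4 s, i.e. 1.94 hours.

1.94 hours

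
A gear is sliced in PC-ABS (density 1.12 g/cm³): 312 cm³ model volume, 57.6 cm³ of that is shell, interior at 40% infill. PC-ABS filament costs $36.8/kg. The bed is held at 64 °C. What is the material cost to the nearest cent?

Interior volume: 312 − 57.6 → 254.4 cm³.
Deposited infill: 0.40 × 254.4 → 101.76 cm³.
Total printed volume: 57.6 + 101.76 → 159.36 cm³.
Mass = 159.36 × 1.12 = 178.4832 g.
At $36.8/kg: 178.4832/1000 × 36.8 = $6.57.

$6.57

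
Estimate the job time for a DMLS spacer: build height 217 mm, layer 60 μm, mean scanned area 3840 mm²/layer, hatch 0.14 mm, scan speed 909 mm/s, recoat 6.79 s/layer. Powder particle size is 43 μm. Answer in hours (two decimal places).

37.14 hours

Number of layers: 217 / 0.06 → 3617 (rounded up).
Hatch length per layer = 3840 / 0.14, so 27428.6 mm.
Scan time per layer = 27428.6 / 909 = 30.1745 s.
Time per layer = 30.1745 + 6.79 = 36.9645 s.
Total: 3617 × 36.9645 s = 133700.5965 s → 37.14 hours.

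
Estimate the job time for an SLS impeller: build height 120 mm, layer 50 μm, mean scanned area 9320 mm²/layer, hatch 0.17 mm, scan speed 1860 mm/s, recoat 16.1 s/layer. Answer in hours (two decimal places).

Layers = ⌈120/0.05⌉ = 2400.
Hatch length per layer: 9320 / 0.17 → 54823.5 mm.
Per-layer scan time: 54823.5 / 1860 → 29.475 s.
Layer cycle = 29.475 + 16.1, so 45.575 s.
Total: 2400 × 45.575 s = 109380 s → 30.38 hours.

30.38 hours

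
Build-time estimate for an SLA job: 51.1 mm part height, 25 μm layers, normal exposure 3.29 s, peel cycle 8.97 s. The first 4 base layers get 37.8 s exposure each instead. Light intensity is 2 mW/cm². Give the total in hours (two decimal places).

7.00 hours

Number of layers: 51.1 / 0.025 → 2044 (rounded up).
Bottom layers = 4 × (37.8 + 8.97), so 187.08 s.
Regular layers = 2040 × (3.29 + 8.97), so 25010.4 s.
Total = 187.08 + 25010.4 = 25197.48 s = 7.00 hours.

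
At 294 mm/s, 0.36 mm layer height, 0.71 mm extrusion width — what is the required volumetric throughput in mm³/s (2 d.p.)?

A = 0.36 × 0.71, so 0.2556 mm².
Q = v·A = 294 × 0.2556 = 75.15 mm³/s.

75.15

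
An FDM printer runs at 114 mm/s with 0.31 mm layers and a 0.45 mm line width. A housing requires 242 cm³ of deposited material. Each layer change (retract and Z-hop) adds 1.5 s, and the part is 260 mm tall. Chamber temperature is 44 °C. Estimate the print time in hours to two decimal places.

4.58 hours

Extrusion cross-section = 0.31 × 0.45 = 0.1395 mm².
Total extruded path = 242000/0.1395 = 1734767 mm.
Time extruding: 1734767 / 114 → 15217.3 s.
Number of layers: 260 / 0.31 → 839 (rounded up).
Z-hop total = 839 × 1.5 = 1258.5 s.
Total = 15217.3 + 1258.5 = 16475.8 s = 4.58 hours.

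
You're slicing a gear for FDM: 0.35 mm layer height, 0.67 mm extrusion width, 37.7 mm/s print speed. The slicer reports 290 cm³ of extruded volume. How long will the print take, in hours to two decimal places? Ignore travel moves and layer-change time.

9.11 hours

Extrusion cross-section = 0.35 × 0.67 = 0.2345 mm².
Total extruded path = 290000/0.2345 = 1236673.8 mm.
Print-move time: 1236673.8 / 37.7 → 32803 s.
Converting: 32803 s = 9.11 hours.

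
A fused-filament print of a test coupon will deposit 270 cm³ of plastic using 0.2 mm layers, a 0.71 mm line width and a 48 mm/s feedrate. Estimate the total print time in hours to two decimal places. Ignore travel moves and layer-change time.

Line area = 0.2 × 0.71, so 0.142 mm².
Total extruded path = 270000/0.142 = 1901408.5 mm.
Extrusion time = 1901408.5 / 48 = 39612.7 s.
In the requested units: 39612.7 s = 11.00 hours.

11.00 hours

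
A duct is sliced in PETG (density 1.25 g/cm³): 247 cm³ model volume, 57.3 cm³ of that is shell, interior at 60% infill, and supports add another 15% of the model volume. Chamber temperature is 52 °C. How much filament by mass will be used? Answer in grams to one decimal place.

260.2 g

Volume inside the shell = 247 − 57.3 = 189.7 cm³.
Infill deposited = 0.60 × 189.7, so 113.82 cm³.
Support = 0.15 × 247 = 37.05 cm³.
Deposited volume = 57.3 + 113.82 + 37.05 = 208.17 cm³.
Mass: 208.17 × 1.25 → 260.2125 g.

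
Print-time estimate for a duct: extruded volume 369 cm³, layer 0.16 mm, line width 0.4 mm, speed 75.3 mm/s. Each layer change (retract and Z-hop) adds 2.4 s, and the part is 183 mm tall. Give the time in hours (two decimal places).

22.03 hours

Extrusion cross-section = 0.16 × 0.4 = 0.064 mm².
Path length: 369000 mm³ / 0.064 mm² → 5765625 mm.
Extrusion time = 5765625 / 75.3, so 76568.7 s.
Number of layers: 183 / 0.16 → 1144 (rounded up).
Layer-change overhead = 1144 × 2.4 = 2745.6 s.
Altogether 76568.7 + 2745.6 = 79314.3 s, i.e. 22.03 hours.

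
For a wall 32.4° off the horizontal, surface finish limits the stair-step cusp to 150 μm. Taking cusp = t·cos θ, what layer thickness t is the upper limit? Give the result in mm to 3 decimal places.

0.178 mm

Layer height = cusp / cos(32.4°) = 0.15 / 0.8443 = 0.178 mm.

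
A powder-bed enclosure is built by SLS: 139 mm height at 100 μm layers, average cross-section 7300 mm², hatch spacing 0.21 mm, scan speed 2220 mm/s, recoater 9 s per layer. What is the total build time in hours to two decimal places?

9.52 hours

Number of layers: 139 / 0.1 → 1390 (rounded up).
Per-layer scan distance = 7300 / 0.21, so 34761.9 mm.
Scan time per layer = 34761.9 / 2220, so 15.6585 s.
Layer cycle = 15.6585 + 9, so 24.6585 s.
1390 layers × 24.6585 s/layer = 34275.315 s, i.e. 9.52 hours.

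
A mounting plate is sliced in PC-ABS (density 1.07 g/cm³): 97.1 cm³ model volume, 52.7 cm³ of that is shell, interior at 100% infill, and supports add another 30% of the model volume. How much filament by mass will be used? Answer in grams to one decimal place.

Interior volume: 97.1 − 52.7 → 44.4 cm³.
Deposited infill = 1.00 × 44.4, so 44.4 cm³.
Support = 0.30 × 97.1, so 29.13 cm³.
Total printed volume = 52.7 + 44.4 + 29.13 = 126.23 cm³.
Mass: 126.23 × 1.07 → 135.0661 g.

135.1 g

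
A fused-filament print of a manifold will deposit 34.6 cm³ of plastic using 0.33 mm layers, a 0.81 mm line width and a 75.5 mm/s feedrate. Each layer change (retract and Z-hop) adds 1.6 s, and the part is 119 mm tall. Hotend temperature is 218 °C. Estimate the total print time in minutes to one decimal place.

38.2 minutes

Line area: 0.33 × 0.81 → 0.2673 mm².
Toolpath length = 34.6 cm³ / 0.2673 mm² = 34600 / 0.2673 = 129442.6 mm.
Time extruding = 129442.6 / 75.5 = 1714.5 s.
Number of layers: 119 / 0.33 → 361 (rounded up).
Non-print overhead = 361 × 1.6, so 577.6 s.
Altogether 1714.5 + 577.6 = 2292.1 s, i.e. 38.2 minutes.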